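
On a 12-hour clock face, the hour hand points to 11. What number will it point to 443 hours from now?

443 mod 12 = 11 (since 36·12 = 432).
11 + 11 → 10 on a 12-hour dial.

10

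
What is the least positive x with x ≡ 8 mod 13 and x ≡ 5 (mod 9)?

Since 9·3 ≡ 1 (mod 13), take x = 5 + 9·((8−5)·3 mod 13) = 5 + 9·9 = 86.
Check: 86 mod 13 = 8, 86 mod 9 = 5.

86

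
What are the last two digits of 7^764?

By repeated squaring mod 100: 7^1≡7, 7^2≡49, 7^4≡1, 7^8≡1, 7^16≡1, 7^32≡1, 7^64≡1, 7^128≡1, 7^256≡1, 7^512≡1.
764 = 4 + 8 + 16 + 32 + 64 + 128 + 512, so 7^764 ≡ 1·1·1·1·1·1·1 ≡ 1 (mod 100).

01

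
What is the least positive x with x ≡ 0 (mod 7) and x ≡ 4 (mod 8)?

x ≡ 0 (mod 7) gives x ∈ {0, 7, 14, 21, 28}.
The first of these with x mod 8 = 4 is 28.

28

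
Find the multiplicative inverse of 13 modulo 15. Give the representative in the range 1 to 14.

13·7 = 91 = 6·15 + 1, so 13⁻¹ ≡ 7 (mod 15).

7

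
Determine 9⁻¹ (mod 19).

19 = 2·9 + 1
9 = 9·1 + 0
Back-substituting gives 9·17 ≡ 1 (mod 19).

17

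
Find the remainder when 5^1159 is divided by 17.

By repeated squaring mod 17: 5^1≡5, 5^2≡8, 5^4≡13, 5^8≡16, 5^16≡1, 5^32≡1, 5^64≡1, 5^128≡1, 5^256≡1, 5^512≡1, 5^1024≡1.
1159 = 1 + 2 + 4 + 128 + 1024, so 5^1159 ≡ 5·8·13·1·1 ≡ 10 (mod 17).

10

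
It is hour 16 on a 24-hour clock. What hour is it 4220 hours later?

12

4220 mod 24 = 20 (since 175·24 = 4200).
(16 + 20) mod 24 = 12.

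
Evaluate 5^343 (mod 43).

37

By repeated squaring mod 43: 5^1≡5, 5^2≡25, 5^4≡23, 5^8≡13, 5^16≡40, 5^32≡9, 5^64≡38, 5^128≡25, 5^256≡23.
Since 343 = 1 + 2 + 4 + 16 + 64 + 256 in binary, 5^343 ≡ 5·25·23·40·38·23 ≡ 37 (mod 43).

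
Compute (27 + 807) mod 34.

807 = 23·34 + 25, so 807 mod 34 = 25.
(27 + 25) mod 34 = 18.

18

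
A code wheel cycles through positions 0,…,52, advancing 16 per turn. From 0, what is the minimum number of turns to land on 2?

The inverse of 16 mod 53 is 10 (since 16·10 = 160 ≡ 1).
Multiplying both sides by 10: x ≡ 10·2 = 20 ≡ 20 (mod 53).

20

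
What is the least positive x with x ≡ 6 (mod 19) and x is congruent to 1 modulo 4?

x ≡ 1 (mod 4) gives x ∈ {1, 5, 9, 13, 17, 21, 25}.
The first of these with x mod 19 = 6 is 25.

25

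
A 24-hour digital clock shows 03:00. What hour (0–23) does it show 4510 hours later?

4510 mod 24 = 22 (since 187·24 = 4488).
(3 + 22) mod 24 = 1.

1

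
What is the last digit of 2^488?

The units digit of 2^n cycles with period 4: 2, 4, 8, 6, …
488 mod 4 = 0, so the last digit matches 2^4 = 6.

6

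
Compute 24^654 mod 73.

By repeated squaring mod 73: 24^1≡24, 24^2≡65, 24^4≡64, 24^8≡8, 24^16≡64, 24^32≡8, 24^64≡64, 24^128≡8, 24^256≡64, 24^512≡8.
Since 654 = 2 + 4 + 8 + 128 + 512 in binary, 24^654 ≡ 65·64·8·8·8 ≡ 72 (mod 73).

72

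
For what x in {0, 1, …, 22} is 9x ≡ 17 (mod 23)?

7

The inverse of 9 mod 23 is 18 (since 9·18 = 162 ≡ 1).
Multiplying both sides by 18: x ≡ 18·17 = 306 ≡ 7 (mod 23).
Check: 9·7 = 63 = 2·23 + 17.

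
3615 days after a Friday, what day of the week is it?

3615 − 516·7 = 3, so 3615 ≡ 3 (mod 7).
Friday + 3 days → Monday.

Monday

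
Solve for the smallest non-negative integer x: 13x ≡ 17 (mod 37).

The inverse of 13 mod 37 is 20 (since 13·20 = 260 ≡ 1).
So x ≡ 20·17 = 340 ≡ 7 (mod 37).

7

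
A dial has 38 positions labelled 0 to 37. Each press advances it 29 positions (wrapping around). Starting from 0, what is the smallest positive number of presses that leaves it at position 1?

29·21 = 609 = 16·38 + 1, so 29⁻¹ ≡ 21 (mod 38).

21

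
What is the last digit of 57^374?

9

Last digits of 7^n: 7, 9, 3, 1 (period 4).
374 mod 4 = 2, so the last digit matches 7^2 = 9.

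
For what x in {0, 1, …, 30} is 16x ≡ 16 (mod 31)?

1

16⁻¹ ≡ 2 (mod 31) because 16·2 = 32 = 1·31 + 1.
Multiplying both sides by 2: x ≡ 2·16 = 32 ≡ 1 (mod 31).
Check: 16·1 = 16 = 0·31 + 16.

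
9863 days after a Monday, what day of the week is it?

Monday

Dividing 9863 by 7 gives quotient 1409 and remainder 0.
Monday + 0 days → Monday.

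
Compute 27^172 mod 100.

Successive squares of 27 mod 100: 27^1≡27, 27^2≡29, 27^4≡41, 27^8≡81, 27^16≡61, 27^32≡21, 27^64≡41, 27^128≡81.
172 = 4 + 8 + 32 + 128, so 27^172 ≡ 41·81·21·81 ≡ 21 (mod 100).

21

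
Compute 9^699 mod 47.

6

Successive squares of 9 mod 47: 9^1≡9, 9^2≡34, 9^4≡28, 9^8≡32, 9^16≡37, 9^32≡6, 9^64≡36, 9^128≡27, 9^256≡24, 9^512≡12.
Since 699 = 1 + 2 + 8 + 16 + 32 + 128 + 512 in binary, 9^699 ≡ 9·34·32·37·6·27·12 ≡ 6 (mod 47).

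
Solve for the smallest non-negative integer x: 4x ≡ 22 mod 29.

20

The inverse of 4 mod 29 is 22 (since 4·22 = 88 ≡ 1).
Multiplying both sides by 22: x ≡ 22·22 = 484 ≡ 20 (mod 29).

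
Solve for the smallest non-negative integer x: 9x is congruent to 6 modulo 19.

7

The inverse of 9 mod 19 is 17 (since 9·17 = 153 ≡ 1).
So x ≡ 17·6 = 102 ≡ 7 (mod 19).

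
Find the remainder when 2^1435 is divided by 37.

Square-and-reduce mod 37: 2^1≡2, 2^2≡4, 2^4≡16, 2^8≡34, 2^16≡9, 2^32≡7, 2^64≡12, 2^128≡33, 2^256≡16, 2^512≡34, 2^1024≡9.
1435 = 1 + 2 + 8 + 16 + 128 + 256 + 1024, so 2^1435 ≡ 2·4·34·9·33·16·9 ≡ 22 (mod 37).

22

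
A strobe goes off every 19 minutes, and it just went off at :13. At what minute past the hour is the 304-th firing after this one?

304·19 = 5776.
Dividing 5776 by 60 gives quotient 96 and remainder 16.
(13 + 16) mod 60 = 29.

29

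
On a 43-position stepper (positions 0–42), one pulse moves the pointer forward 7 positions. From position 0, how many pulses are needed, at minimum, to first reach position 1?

7·37 = 259 = 6·43 + 1, so 7⁻¹ ≡ 37 (mod 43).

37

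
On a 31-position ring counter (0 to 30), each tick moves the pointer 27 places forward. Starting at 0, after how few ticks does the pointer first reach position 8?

The inverse of 27 mod 31 is 23 (since 27·23 = 621 ≡ 1).
So x ≡ 23·8 = 184 ≡ 29 (mod 31).
Check: 27·29 = 783 = 25·31 + 8.

29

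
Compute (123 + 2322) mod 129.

2322 = 18·129 + 0, so 2322 mod 129 = 0.
(123 + 0) mod 129 = 123.

123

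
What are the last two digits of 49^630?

Square-and-reduce mod 100: 49^1≡49, 49^2≡1, 49^4≡1, 49^8≡1, 49^16≡1, 49^32≡1, 49^64≡1, 49^128≡1, 49^256≡1, 49^512≡1.
Since 630 = 2 + 4 + 16 + 32 + 64 + 512 in binary, 49^630 ≡ 1·1·1·1·1·1 ≡ 1 (mod 100).

01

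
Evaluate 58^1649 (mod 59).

58

Square-and-reduce mod 59: 58^1≡58, 58^2≡1, 58^4≡1, 58^8≡1, 58^16≡1, 58^32≡1, 58^64≡1, 58^128≡1, 58^256≡1, 58^512≡1, 58^1024≡1.
Since 1649 = 1 + 16 + 32 + 64 + 512 + 1024 in binary, 58^1649 ≡ 58·1·1·1·1·1 ≡ 58 (mod 59).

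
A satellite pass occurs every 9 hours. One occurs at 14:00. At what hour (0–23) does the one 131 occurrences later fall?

17

131·9 = 1179.
1179 mod 24 = 3 (since 49·24 = 1176).
(14 + 3) mod 24 = 17.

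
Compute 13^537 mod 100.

33

Successive squares of 13 mod 100: 13^1≡13, 13^2≡69, 13^4≡61, 13^8≡21, 13^16≡41, 13^32≡81, 13^64≡61, 13^128≡21, 13^256≡41, 13^512≡81.
537 = 1 + 8 + 16 + 512, so 13^537 ≡ 13·21·41·81 ≡ 33 (mod 100).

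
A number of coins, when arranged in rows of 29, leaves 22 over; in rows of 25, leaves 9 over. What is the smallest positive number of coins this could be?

Since 25·7 ≡ 1 (mod 29), take x = 9 + 25·((22−9)·7 mod 29) = 9 + 25·4 = 109.
Check: 109 mod 29 = 22, 109 mod 25 = 9.

109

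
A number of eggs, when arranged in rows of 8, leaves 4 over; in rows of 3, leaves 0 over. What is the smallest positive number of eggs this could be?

Since 3·3 ≡ 1 (mod 8), take x = 0 + 3·((4−0)·3 mod 8) = 0 + 3·4 = 12.
Check: 12 mod 8 = 4, 12 mod 3 = 0.

12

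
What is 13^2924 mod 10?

Powers of 3 mod 10 repeat with period 4: 3, 9, 7, 1.
2924 leaves remainder 0 on division by 4, so 13^2924 ends in 1.

1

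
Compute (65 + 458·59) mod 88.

71

458·59 = 27022.
27022 mod 88 = 6 (since 307·88 = 27016).
(65 + 6) mod 88 = 71.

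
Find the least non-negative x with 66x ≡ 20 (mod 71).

67

66⁻¹ ≡ 14 (mod 71) because 66·14 = 924 = 13·71 + 1.
Multiplying both sides by 14: x ≡ 14·20 = 280 ≡ 67 (mod 71).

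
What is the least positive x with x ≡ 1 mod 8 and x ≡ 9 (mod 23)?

9

x ≡ 1 (mod 8) gives x ∈ {1, 9}.
The first of these with x mod 23 = 9 is 9.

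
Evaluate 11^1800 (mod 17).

16

Square-and-reduce mod 17: 11^1≡11, 11^2≡2, 11^4≡4, 11^8≡16, 11^16≡1, 11^32≡1, 11^64≡1, 11^128≡1, 11^256≡1, 11^512≡1, 11^1024≡1.
1800 = 8 + 256 + 512 + 1024, so 11^1800 ≡ 16·1·1·1 ≡ 16 (mod 17).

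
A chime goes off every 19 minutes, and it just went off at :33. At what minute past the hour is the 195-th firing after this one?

195·19 = 3705.
Dividing 3705 by 60 gives quotient 61 and remainder 45.
(33 + 45) mod 60 = 18.

18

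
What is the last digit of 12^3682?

4

The units digit of 12^n cycles with period 4: 2, 4, 8, 6, …
3682 leaves remainder 2 on division by 4, so 12^3682 ends in 4.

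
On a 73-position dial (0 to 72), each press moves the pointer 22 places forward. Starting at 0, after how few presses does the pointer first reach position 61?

22⁻¹ ≡ 10 (mod 73) because 22·10 = 220 = 3·73 + 1.
So x ≡ 10·61 = 610 ≡ 26 (mod 73).

26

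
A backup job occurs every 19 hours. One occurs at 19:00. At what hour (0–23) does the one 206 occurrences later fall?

206·19 = 3914.
3914 − 163·24 = 2, so 3914 ≡ 2 (mod 24).
(19 + 2) mod 24 = 21.

21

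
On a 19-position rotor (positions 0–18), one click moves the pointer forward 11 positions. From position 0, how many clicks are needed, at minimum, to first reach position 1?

19 = 1·11 + 8
11 = 1·8 + 3
8 = 2·3 + 2
3 = 1·2 + 1
2 = 2·1 + 0
Back-substituting gives 11·7 ≡ 1 (mod 19).

7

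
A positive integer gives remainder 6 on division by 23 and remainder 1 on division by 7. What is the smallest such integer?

29

x ≡ 1 (mod 7) gives x ∈ {1, 8, 15, 22, 29}.
The first of these with x mod 23 = 6 is 29.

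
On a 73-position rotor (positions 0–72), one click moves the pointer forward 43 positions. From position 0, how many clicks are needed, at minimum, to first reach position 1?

43·17 = 731 = 10·73 + 1, so 43⁻¹ ≡ 17 (mod 73).

17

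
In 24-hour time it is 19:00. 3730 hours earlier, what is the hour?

3730 = 155·24 + 10, so 3730 mod 24 = 10.
(19 − 10) mod 24 = 9.

9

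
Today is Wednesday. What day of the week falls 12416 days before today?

12416 mod 7 = 5 (since 1773·7 = 12411).
Wednesday − 5 days → Friday.

Friday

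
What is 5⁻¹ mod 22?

22 = 4·5 + 2
5 = 2·2 + 1
2 = 2·1 + 0
Back-substituting gives 5·9 ≡ 1 (mod 22).

9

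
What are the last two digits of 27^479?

By repeated squaring mod 100: 27^1≡27, 27^2≡29, 27^4≡41, 27^8≡81, 27^16≡61, 27^32≡21, 27^64≡41, 27^128≡81, 27^256≡61.
479 = 1 + 2 + 4 + 8 + 16 + 64 + 128 + 256, so 27^479 ≡ 27·29·41·81·61·41·81·61 ≡ 63 (mod 100).

63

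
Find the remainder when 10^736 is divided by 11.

Successive squares of 10 mod 11: 10^1≡10, 10^2≡1, 10^4≡1, 10^8≡1, 10^16≡1, 10^32≡1, 10^64≡1, 10^128≡1, 10^256≡1, 10^512≡1.
Since 736 = 32 + 64 + 128 + 512 in binary, 10^736 ≡ 1·1·1·1 ≡ 1 (mod 11).

1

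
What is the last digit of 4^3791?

Powers of 4 mod 10 repeat with period 2: 4, 6.
3791 mod 2 = 1, so the last digit matches 4^1 = 4.

4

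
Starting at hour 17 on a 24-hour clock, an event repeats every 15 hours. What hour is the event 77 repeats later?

77·15 = 1155.
Dividing 1155 by 24 gives quotient 48 and remainder 3.
(17 + 3) mod 24 = 20.

20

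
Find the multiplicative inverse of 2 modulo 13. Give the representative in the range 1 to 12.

7

13 = 6·2 + 1
2 = 2·1 + 0
Back-substituting gives 2·7 ≡ 1 (mod 13).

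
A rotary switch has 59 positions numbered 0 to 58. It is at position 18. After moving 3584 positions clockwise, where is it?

3584 = 60·59 + 44, so 3584 mod 59 = 44.
(18 + 44) mod 59 = 3.

3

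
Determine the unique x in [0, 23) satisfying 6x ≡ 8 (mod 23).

9

6⁻¹ ≡ 4 (mod 23) because 6·4 = 24 = 1·23 + 1.
So x ≡ 4·8 = 32 ≡ 9 (mod 23).
Check: 6·9 = 54 = 2·23 + 8.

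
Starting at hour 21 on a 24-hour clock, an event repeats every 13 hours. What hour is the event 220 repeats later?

220·13 = 2860.
2860 mod 24 = 4 (since 119·24 = 2856).
(21 + 4) mod 24 = 1.

1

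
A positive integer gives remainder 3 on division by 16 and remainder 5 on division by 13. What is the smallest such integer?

Since 13·5 ≡ 1 (mod 16), take x = 5 + 13·((3−5)·5 mod 16) = 5 + 13·6 = 83.
Check: 83 mod 16 = 3, 83 mod 13 = 5.

83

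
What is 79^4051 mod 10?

Powers of 9 mod 10 repeat with period 2: 9, 1.
4051 mod 2 = 1, so the last digit matches 9^1 = 9.

9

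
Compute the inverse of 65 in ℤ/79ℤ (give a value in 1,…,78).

79 = 1·65 + 14
65 = 4·14 + 9
14 = 1·9 + 5
9 = 1·5 + 4
5 = 1·4 + 1
4 = 4·1 + 0
Back-substituting gives 65·62 ≡ 1 (mod 79).

62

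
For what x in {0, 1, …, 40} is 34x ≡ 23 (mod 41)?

26

The inverse of 34 mod 41 is 35 (since 34·35 = 1190 ≡ 1).
Multiplying both sides by 35: x ≡ 35·23 = 805 ≡ 26 (mod 41).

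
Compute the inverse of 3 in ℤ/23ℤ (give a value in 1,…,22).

23 = 7·3 + 2
3 = 1·2 + 1
2 = 2·1 + 0
Back-substituting gives 3·8 ≡ 1 (mod 23).

8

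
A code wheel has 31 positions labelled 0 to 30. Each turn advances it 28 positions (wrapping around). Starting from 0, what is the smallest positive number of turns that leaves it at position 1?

10

28·10 = 280 = 9·31 + 1, so 28⁻¹ ≡ 10 (mod 31).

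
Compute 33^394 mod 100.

29

Square-and-reduce mod 100: 33^1≡33, 33^2≡89, 33^4≡21, 33^8≡41, 33^16≡81, 33^32≡61, 33^64≡21, 33^128≡41, 33^256≡81.
394 = 2 + 8 + 128 + 256, so 33^394 ≡ 89·41·41·81 ≡ 29 (mod 100).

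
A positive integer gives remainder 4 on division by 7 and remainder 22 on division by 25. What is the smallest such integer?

172

Since 25·2 ≡ 1 (mod 7), take x = 22 + 25·((4−22)·2 mod 7) = 22 + 25·6 = 172.
Check: 172 mod 7 = 4, 172 mod 25 = 22.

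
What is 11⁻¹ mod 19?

7

11·7 = 77 = 4·19 + 1, so 11⁻¹ ≡ 7 (mod 19).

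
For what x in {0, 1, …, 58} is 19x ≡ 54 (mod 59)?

19⁻¹ ≡ 28 (mod 59) because 19·28 = 532 = 9·59 + 1.
Multiplying both sides by 28: x ≡ 28·54 = 1512 ≡ 37 (mod 59).

37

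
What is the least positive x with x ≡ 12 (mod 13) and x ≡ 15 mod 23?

38

x ≡ 12 (mod 13) gives x ∈ {12, 25, 38}.
The first of these with x mod 23 = 15 is 38.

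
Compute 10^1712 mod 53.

28

By repeated squaring mod 53: 10^1≡10, 10^2≡47, 10^4≡36, 10^8≡24, 10^16≡46, 10^32≡49, 10^64≡16, 10^128≡44, 10^256≡28, 10^512≡42, 10^1024≡15.
1712 = 16 + 32 + 128 + 512 + 1024, so 10^1712 ≡ 46·49·44·42·15 ≡ 28 (mod 53).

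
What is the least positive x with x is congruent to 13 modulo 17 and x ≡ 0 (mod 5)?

Since 5·7 ≡ 1 (mod 17), take x = 0 + 5·((13−0)·7 mod 17) = 0 + 5·6 = 30.
Check: 30 mod 17 = 13, 30 mod 5 = 0.

30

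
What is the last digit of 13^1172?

1

Last digits of 3^n: 3, 9, 7, 1 (period 4).
1172 leaves remainder 0 on division by 4, so 13^1172 ends in 1.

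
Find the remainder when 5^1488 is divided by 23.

By repeated squaring mod 23: 5^1≡5, 5^2≡2, 5^4≡4, 5^8≡16, 5^16≡3, 5^32≡9, 5^64≡12, 5^128≡6, 5^256≡13, 5^512≡8, 5^1024≡18.
1488 = 16 + 64 + 128 + 256 + 1024, so 5^1488 ≡ 3·12·6·13·18 ≡ 13 (mod 23).

13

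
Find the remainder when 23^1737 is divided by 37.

6

By repeated squaring mod 37: 23^1≡23, 23^2≡11, 23^4≡10, 23^8≡26, 23^16≡10, 23^32≡26, 23^64≡10, 23^128≡26, 23^256≡10, 23^512≡26, 23^1024≡10.
Since 1737 = 1 + 8 + 64 + 128 + 512 + 1024 in binary, 23^1737 ≡ 23·26·10·26·26·10 ≡ 6 (mod 37).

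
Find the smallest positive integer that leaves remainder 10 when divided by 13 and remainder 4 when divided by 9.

x ≡ 4 (mod 9) gives x ∈ {4, 13, 22, 31, 40, 49}.
The first of these with x mod 13 = 10 is 49.

49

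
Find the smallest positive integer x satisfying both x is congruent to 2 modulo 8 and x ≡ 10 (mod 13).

x ≡ 2 (mod 8) gives x ∈ {2, 10}.
The first of these with x mod 13 = 10 is 10.

10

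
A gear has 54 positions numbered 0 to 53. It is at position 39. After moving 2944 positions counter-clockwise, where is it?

2944 mod 54 = 28 (since 54·54 = 2916).
(39 − 28) mod 54 = 11.

11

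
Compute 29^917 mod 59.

17

Square-and-reduce mod 59: 29^1≡29, 29^2≡15, 29^4≡48, 29^8≡3, 29^16≡9, 29^32≡22, 29^64≡12, 29^128≡26, 29^256≡27, 29^512≡21.
Since 917 = 1 + 4 + 16 + 128 + 256 + 512 in binary, 29^917 ≡ 29·48·9·26·27·21 ≡ 17 (mod 59).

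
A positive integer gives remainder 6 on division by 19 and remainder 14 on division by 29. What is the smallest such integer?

101

Since 29·2 ≡ 1 (mod 19), take x = 14 + 29·((6−14)·2 mod 19) = 14 + 29·3 = 101.
Check: 101 mod 19 = 6, 101 mod 29 = 14.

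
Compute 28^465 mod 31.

1

By repeated squaring mod 31: 28^1≡28, 28^2≡9, 28^4≡19, 28^8≡20, 28^16≡28, 28^32≡9, 28^64≡19, 28^128≡20, 28^256≡28.
Since 465 = 1 + 16 + 64 + 128 + 256 in binary, 28^465 ≡ 28·28·19·20·28 ≡ 1 (mod 31).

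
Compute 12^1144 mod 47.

7

Square-and-reduce mod 47: 12^1≡12, 12^2≡3, 12^4≡9, 12^8≡34, 12^16≡28, 12^32≡32, 12^64≡37, 12^128≡6, 12^256≡36, 12^512≡27, 12^1024≡24.
1144 = 8 + 16 + 32 + 64 + 1024, so 12^1144 ≡ 34·28·32·37·24 ≡ 7 (mod 47).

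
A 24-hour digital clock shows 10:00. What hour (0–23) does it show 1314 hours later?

4

1314 mod 24 = 18 (since 54·24 = 1296).
(10 + 18) mod 24 = 4.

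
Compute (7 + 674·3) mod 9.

4

674·3 = 2022.
Dividing 2022 by 9 gives quotient 224 and remainder 6.
(7 + 6) mod 9 = 4.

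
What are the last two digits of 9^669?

89

Square-and-reduce mod 100: 9^1≡9, 9^2≡81, 9^4≡61, 9^8≡21, 9^16≡41, 9^32≡81, 9^64≡61, 9^128≡21, 9^256≡41, 9^512≡81.
Since 669 = 1 + 4 + 8 + 16 + 128 + 512 in binary, 9^669 ≡ 9·61·21·41·21·81 ≡ 89 (mod 100).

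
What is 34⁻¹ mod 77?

34

77 = 2·34 + 9
34 = 3·9 + 7
9 = 1·7 + 2
7 = 3·2 + 1
2 = 2·1 + 0
Back-substituting gives 34·34 ≡ 1 (mod 77).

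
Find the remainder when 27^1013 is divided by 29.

26

By repeated squaring mod 29: 27^1≡27, 27^2≡4, 27^4≡16, 27^8≡24, 27^16≡25, 27^32≡16, 27^64≡24, 27^128≡25, 27^256≡16, 27^512≡24.
Since 1013 = 1 + 4 + 16 + 32 + 64 + 128 + 256 + 512 in binary, 27^1013 ≡ 27·16·25·16·24·25·16·24 ≡ 26 (mod 29).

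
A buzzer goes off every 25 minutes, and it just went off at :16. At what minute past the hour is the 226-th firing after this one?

226·25 = 5650.
5650 − 94·60 = 10, so 5650 ≡ 10 (mod 60).
(16 + 10) mod 60 = 26.

26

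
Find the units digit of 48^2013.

The units digit of 48^n cycles with period 4: 8, 4, 2, 6, …
2013 mod 4 = 1, so the last digit matches 8^1 = 8.

8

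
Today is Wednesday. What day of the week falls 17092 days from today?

Monday

Dividing 17092 by 7 gives quotient 2441 and remainder 5.
Wednesday + 5 days → Monday.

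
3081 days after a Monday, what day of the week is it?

Dividing 3081 by 7 gives quotient 440 and remainder 1.
Monday + 1 day → Tuesday.

Tuesday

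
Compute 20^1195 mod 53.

8

Successive squares of 20 mod 53: 20^1≡20, 20^2≡29, 20^4≡46, 20^8≡49, 20^16≡16, 20^32≡44, 20^64≡28, 20^128≡42, 20^256≡15, 20^512≡13, 20^1024≡10.
Since 1195 = 1 + 2 + 8 + 32 + 128 + 1024 in binary, 20^1195 ≡ 20·29·49·44·42·10 ≡ 8 (mod 53).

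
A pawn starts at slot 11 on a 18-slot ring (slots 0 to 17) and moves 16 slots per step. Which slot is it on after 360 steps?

11

360·16 = 5760.
5760 − 320·18 = 0, so 5760 ≡ 0 (mod 18).
(11 + 0) mod 18 = 11.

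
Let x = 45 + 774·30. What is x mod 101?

35

774·30 = 23220.
23220 mod 101 = 91 (since 229·101 = 23129).
(45 + 91) mod 101 = 35.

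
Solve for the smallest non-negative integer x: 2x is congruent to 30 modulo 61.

2⁻¹ ≡ 31 (mod 61) because 2·31 = 62 = 1·61 + 1.
So x ≡ 31·30 = 930 ≡ 15 (mod 61).

15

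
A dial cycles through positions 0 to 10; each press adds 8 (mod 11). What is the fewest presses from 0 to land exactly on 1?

8·7 = 56 = 5·11 + 1, so 8⁻¹ ≡ 7 (mod 11).

7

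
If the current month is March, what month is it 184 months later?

184 mod 12 = 4 (since 15·12 = 180).
March + 4 months → July.

July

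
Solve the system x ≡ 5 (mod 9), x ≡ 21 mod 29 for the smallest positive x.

50

x ≡ 5 (mod 9) gives x ∈ {5, 14, 23, 32, 41, 50}.
The first of these with x mod 29 = 21 is 50.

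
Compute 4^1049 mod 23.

3

Successive squares of 4 mod 23: 4^1≡4, 4^2≡16, 4^4≡3, 4^8≡9, 4^16≡12, 4^32≡6, 4^64≡13, 4^128≡8, 4^256≡18, 4^512≡2, 4^1024≡4.
1049 = 1 + 8 + 16 + 1024, so 4^1049 ≡ 4·9·12·4 ≡ 3 (mod 23).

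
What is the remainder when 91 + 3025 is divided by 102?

3025 − 29·102 = 67, so 3025 ≡ 67 (mod 102).
(91 + 67) mod 102 = 56.

56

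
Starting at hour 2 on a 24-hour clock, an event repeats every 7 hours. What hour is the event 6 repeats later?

20

6·7 = 42.
Dividing 42 by 24 gives quotient 1 and remainder 18.
(2 + 18) mod 24 = 20.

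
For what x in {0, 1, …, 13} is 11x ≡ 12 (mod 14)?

The inverse of 11 mod 14 is 9 (since 11·9 = 99 ≡ 1).
Multiplying both sides by 9: x ≡ 9·12 = 108 ≡ 10 (mod 14).

10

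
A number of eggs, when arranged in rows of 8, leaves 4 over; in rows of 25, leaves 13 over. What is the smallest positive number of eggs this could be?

188

x ≡ 4 (mod 8) gives x ∈ {4, 12, 20, 28, 36, 44, 52, 60, …}.
The first of these with x mod 25 = 13 is 188.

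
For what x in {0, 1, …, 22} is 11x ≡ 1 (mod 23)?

21

The inverse of 11 mod 23 is 21 (since 11·21 = 231 ≡ 1).
So x ≡ 21·1 = 21 ≡ 21 (mod 23).
Check: 11·21 = 231 = 10·23 + 1.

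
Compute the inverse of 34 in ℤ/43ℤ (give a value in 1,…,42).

34·19 = 646 = 15·43 + 1, so 34⁻¹ ≡ 19 (mod 43).

19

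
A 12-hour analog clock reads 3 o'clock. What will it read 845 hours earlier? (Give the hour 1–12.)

Dividing 845 by 12 gives quotient 70 and remainder 5.
3 − 5 → 10 on a 12-hour dial.

10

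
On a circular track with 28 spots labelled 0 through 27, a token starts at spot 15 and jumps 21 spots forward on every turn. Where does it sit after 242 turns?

1

242·21 = 5082.
5082 = 181·28 + 14, so 5082 mod 28 = 14.
(15 + 14) mod 28 = 1.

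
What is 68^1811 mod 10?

The units digit of 68^n cycles with period 4: 8, 4, 2, 6, …
1811 mod 4 = 3, so the last digit matches 8^3 = 2.

2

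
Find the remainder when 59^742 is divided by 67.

Successive squares of 59 mod 67: 59^1≡59, 59^2≡64, 59^4≡9, 59^8≡14, 59^16≡62, 59^32≡25, 59^64≡22, 59^128≡15, 59^256≡24, 59^512≡40.
Since 742 = 2 + 4 + 32 + 64 + 128 + 512 in binary, 59^742 ≡ 64·9·25·22·15·40 ≡ 62 (mod 67).

62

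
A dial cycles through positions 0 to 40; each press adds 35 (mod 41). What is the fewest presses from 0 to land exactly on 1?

35·34 = 1190 = 29·41 + 1, so 35⁻¹ ≡ 34 (mod 41).

34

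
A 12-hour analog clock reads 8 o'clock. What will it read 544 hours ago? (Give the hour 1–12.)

544 mod 12 = 4 (since 45·12 = 540).
8 − 4 → 4 on a 12-hour dial.

4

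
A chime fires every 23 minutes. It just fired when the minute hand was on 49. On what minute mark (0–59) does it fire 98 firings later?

98·23 = 2254.
2254 = 37·60 + 34, so 2254 mod 60 = 34.
(49 + 34) mod 60 = 23.

23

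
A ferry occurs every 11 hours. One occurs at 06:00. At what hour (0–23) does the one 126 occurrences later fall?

126·11 = 1386.
1386 mod 24 = 18 (since 57·24 = 1368).
(6 + 18) mod 24 = 0.

0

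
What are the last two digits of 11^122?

21

Successive squares of 11 mod 100: 11^1≡11, 11^2≡21, 11^4≡41, 11^8≡81, 11^16≡61, 11^32≡21, 11^64≡41.
Since 122 = 2 + 8 + 16 + 32 + 64 in binary, 11^122 ≡ 21·81·61·21·41 ≡ 21 (mod 100).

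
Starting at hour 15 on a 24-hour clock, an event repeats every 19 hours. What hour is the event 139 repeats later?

139·19 = 2641.
Dividing 2641 by 24 gives quotient 110 and remainder 1.
(15 + 1) mod 24 = 16.

16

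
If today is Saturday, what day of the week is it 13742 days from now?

13742 − 1963·7 = 1, so 13742 ≡ 1 (mod 7).
Saturday + 1 day → Sunday.

Sunday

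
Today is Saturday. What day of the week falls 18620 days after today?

Dividing 18620 by 7 gives quotient 2660 and remainder 0.
Saturday + 0 days → Saturday.

Saturday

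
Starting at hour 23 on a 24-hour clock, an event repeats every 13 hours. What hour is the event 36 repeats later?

36·13 = 468.
468 mod 24 = 12 (since 19·24 = 456).
(23 + 12) mod 24 = 11.

11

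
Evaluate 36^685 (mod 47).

Successive squares of 36 mod 47: 36^1≡36, 36^2≡27, 36^4≡24, 36^8≡12, 36^16≡3, 36^32≡9, 36^64≡34, 36^128≡28, 36^256≡32, 36^512≡37.
Since 685 = 1 + 4 + 8 + 32 + 128 + 512 in binary, 36^685 ≡ 36·24·12·9·28·37 ≡ 34 (mod 47).

34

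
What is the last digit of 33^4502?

9

Last digits of 3^n: 3, 9, 7, 1 (period 4).
4502 leaves remainder 2 on division by 4, so 33^4502 ends in 9.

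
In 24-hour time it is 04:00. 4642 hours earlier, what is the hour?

4642 = 193·24 + 10, so 4642 mod 24 = 10.
(4 − 10) mod 24 = 18.

18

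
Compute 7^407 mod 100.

43

Successive squares of 7 mod 100: 7^1≡7, 7^2≡49, 7^4≡1, 7^8≡1, 7^16≡1, 7^32≡1, 7^64≡1, 7^128≡1, 7^256≡1.
407 = 1 + 2 + 4 + 16 + 128 + 256, so 7^407 ≡ 7·49·1·1·1·1 ≡ 43 (mod 100).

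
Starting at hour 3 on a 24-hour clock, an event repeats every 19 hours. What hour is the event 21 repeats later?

21·19 = 399.
Dividing 399 by 24 gives quotient 16 and remainder 15.
(3 + 15) mod 24 = 18.

18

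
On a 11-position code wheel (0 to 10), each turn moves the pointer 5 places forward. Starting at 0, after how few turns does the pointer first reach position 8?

6

5⁻¹ ≡ 9 (mod 11) because 5·9 = 45 = 4·11 + 1.
Multiplying both sides by 9: x ≡ 9·8 = 72 ≡ 6 (mod 11).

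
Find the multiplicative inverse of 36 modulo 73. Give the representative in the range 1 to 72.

36·71 = 2556 = 35·73 + 1, so 36⁻¹ ≡ 71 (mod 73).

71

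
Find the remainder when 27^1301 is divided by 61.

Successive squares of 27 mod 61: 27^1≡27, 27^2≡58, 27^4≡9, 27^8≡20, 27^16≡34, 27^32≡58, 27^64≡9, 27^128≡20, 27^256≡34, 27^512≡58, 27^1024≡9.
Since 1301 = 1 + 4 + 16 + 256 + 1024 in binary, 27^1301 ≡ 27·9·34·34·9 ≡ 27 (mod 61).

27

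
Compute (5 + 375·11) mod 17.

375·11 = 4125.
4125 − 242·17 = 11, so 4125 ≡ 11 (mod 17).
(5 + 11) mod 17 = 16.

16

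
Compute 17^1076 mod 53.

Successive squares of 17 mod 53: 17^1≡17, 17^2≡24, 17^4≡46, 17^8≡49, 17^16≡16, 17^32≡44, 17^64≡28, 17^128≡42, 17^256≡15, 17^512≡13, 17^1024≡10.
Since 1076 = 4 + 16 + 32 + 1024 in binary, 17^1076 ≡ 46·16·44·10 ≡ 10 (mod 53).

10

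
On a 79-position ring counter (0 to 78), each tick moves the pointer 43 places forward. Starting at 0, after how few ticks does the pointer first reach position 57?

5

The inverse of 43 mod 79 is 68 (since 43·68 = 2924 ≡ 1).
So x ≡ 68·57 = 3876 ≡ 5 (mod 79).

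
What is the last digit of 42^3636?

The units digit of 42^n cycles with period 4: 2, 4, 8, 6, …
3636 leaves remainder 0 on division by 4, so 42^3636 ends in 6.

6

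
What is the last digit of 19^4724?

The units digit of 19^n cycles with period 2: 9, 1, …
4724 mod 2 = 0, so the last digit matches 9^2 = 1.

1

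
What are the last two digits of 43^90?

Square-and-reduce mod 100: 43^1≡43, 43^2≡49, 43^4≡1, 43^8≡1, 43^16≡1, 43^32≡1, 43^64≡1.
90 = 2 + 8 + 16 + 64, so 43^90 ≡ 49·1·1·1 ≡ 49 (mod 100).

49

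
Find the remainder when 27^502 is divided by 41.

9

By repeated squaring mod 41: 27^1≡27, 27^2≡32, 27^4≡40, 27^8≡1, 27^16≡1, 27^32≡1, 27^64≡1, 27^128≡1, 27^256≡1.
502 = 2 + 4 + 16 + 32 + 64 + 128 + 256, so 27^502 ≡ 32·40·1·1·1·1·1 ≡ 9 (mod 41).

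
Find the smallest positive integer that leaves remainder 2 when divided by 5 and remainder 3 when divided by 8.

x ≡ 2 (mod 5) gives x ∈ {2, 7, 12, 17, 22, 27}.
The first of these with x mod 8 = 3 is 27.

27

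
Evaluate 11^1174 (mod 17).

By repeated squaring mod 17: 11^1≡11, 11^2≡2, 11^4≡4, 11^8≡16, 11^16≡1, 11^32≡1, 11^64≡1, 11^128≡1, 11^256≡1, 11^512≡1, 11^1024≡1.
1174 = 2 + 4 + 16 + 128 + 1024, so 11^1174 ≡ 2·4·1·1·1 ≡ 8 (mod 17).

8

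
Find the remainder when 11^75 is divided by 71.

23

Square-and-reduce mod 71: 11^1≡11, 11^2≡50, 11^4≡15, 11^8≡12, 11^16≡2, 11^32≡4, 11^64≡16.
75 = 1 + 2 + 8 + 64, so 11^75 ≡ 11·50·12·16 ≡ 23 (mod 71).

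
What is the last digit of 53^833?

The units digit of 53^n cycles with period 4: 3, 9, 7, 1, …
833 mod 4 = 1, so the last digit matches 3^1 = 3.

3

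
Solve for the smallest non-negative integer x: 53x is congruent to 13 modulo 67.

23

53⁻¹ ≡ 43 (mod 67) because 53·43 = 2279 = 34·67 + 1.
So x ≡ 43·13 = 559 ≡ 23 (mod 67).
Check: 53·23 = 1219 = 18·67 + 13.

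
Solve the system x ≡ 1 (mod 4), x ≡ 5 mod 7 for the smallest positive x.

x ≡ 1 (mod 4) gives x ∈ {1, 5}.
The first of these with x mod 7 = 5 is 5.

5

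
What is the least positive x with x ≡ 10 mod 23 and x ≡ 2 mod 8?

10

x ≡ 2 (mod 8) gives x ∈ {2, 10}.
The first of these with x mod 23 = 10 is 10.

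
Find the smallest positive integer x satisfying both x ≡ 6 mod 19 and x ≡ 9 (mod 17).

x ≡ 9 (mod 17) gives x ∈ {9, 26, 43, 60, 77, 94, 111, 128, …}.
The first of these with x mod 19 = 6 is 196.

196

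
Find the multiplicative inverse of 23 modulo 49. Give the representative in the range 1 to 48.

23·32 = 736 = 15·49 + 1, so 23⁻¹ ≡ 32 (mod 49).

32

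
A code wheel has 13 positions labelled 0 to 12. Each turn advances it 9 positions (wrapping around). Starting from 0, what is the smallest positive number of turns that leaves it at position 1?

3

9·3 = 27 = 2·13 + 1, so 9⁻¹ ≡ 3 (mod 13).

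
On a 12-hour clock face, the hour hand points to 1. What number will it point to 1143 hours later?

1143 mod 12 = 3 (since 95·12 = 1140).
1 + 3 → 4 on a 12-hour dial.

4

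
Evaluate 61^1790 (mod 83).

Successive squares of 61 mod 83: 61^1≡61, 61^2≡69, 61^4≡30, 61^8≡70, 61^16≡3, 61^32≡9, 61^64≡81, 61^128≡4, 61^256≡16, 61^512≡7, 61^1024≡49.
1790 = 2 + 4 + 8 + 16 + 32 + 64 + 128 + 512 + 1024, so 61^1790 ≡ 69·30·70·3·9·81·4·7·49 ≡ 23 (mod 83).

23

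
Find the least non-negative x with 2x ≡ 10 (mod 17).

5

The inverse of 2 mod 17 is 9 (since 2·9 = 18 ≡ 1).
Multiplying both sides by 9: x ≡ 9·10 = 90 ≡ 5 (mod 17).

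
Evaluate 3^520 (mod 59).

46

Square-and-reduce mod 59: 3^1≡3, 3^2≡9, 3^4≡22, 3^8≡12, 3^16≡26, 3^32≡27, 3^64≡21, 3^128≡28, 3^256≡17, 3^512≡53.
Since 520 = 8 + 512 in binary, 3^520 ≡ 12·53 ≡ 46 (mod 59).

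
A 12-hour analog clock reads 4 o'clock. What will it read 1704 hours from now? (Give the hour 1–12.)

4

1704 mod 12 = 0 (since 142·12 = 1704).
4 + 0 → 4 on a 12-hour dial.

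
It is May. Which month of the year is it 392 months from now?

Dividing 392 by 12 gives quotient 32 and remainder 8.
May + 8 months → January.

January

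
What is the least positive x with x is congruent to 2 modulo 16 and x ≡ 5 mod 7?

82

x ≡ 5 (mod 7) gives x ∈ {5, 12, 19, 26, 33, 40, 47, 54, …}.
The first of these with x mod 16 = 2 is 82.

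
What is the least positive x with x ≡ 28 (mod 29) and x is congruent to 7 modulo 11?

260

x ≡ 7 (mod 11) gives x ∈ {7, 18, 29, 40, 51, 62, 73, 84, …}.
The first of these with x mod 29 = 28 is 260.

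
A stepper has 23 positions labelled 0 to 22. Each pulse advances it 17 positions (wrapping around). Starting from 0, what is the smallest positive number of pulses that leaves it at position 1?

19

23 = 1·17 + 6
17 = 2·6 + 5
6 = 1·5 + 1
5 = 5·1 + 0
Back-substituting gives 17·19 ≡ 1 (mod 23).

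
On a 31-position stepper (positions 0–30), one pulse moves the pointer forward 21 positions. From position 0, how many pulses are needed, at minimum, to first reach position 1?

3

31 = 1·21 + 10
21 = 2·10 + 1
10 = 10·1 + 0
Back-substituting gives 21·3 ≡ 1 (mod 31).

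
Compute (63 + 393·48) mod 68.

23

393·48 = 18864.
18864 mod 68 = 28 (since 277·68 = 18836).
(63 + 28) mod 68 = 23.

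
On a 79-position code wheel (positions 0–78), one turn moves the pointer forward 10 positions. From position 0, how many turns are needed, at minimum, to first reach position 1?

8

79 = 7·10 + 9
10 = 1·9 + 1
9 = 9·1 + 0
Back-substituting gives 10·8 ≡ 1 (mod 79).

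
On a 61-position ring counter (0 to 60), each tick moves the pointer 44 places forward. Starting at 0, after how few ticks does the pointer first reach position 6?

44⁻¹ ≡ 43 (mod 61) because 44·43 = 1892 = 31·61 + 1.
So x ≡ 43·6 = 258 ≡ 14 (mod 61).

14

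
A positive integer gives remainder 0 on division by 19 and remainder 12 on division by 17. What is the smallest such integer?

114

x ≡ 12 (mod 17) gives x ∈ {12, 29, 46, 63, 80, 97, 114}.
The first of these with x mod 19 = 0 is 114.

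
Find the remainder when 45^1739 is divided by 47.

19

Square-and-reduce mod 47: 45^1≡45, 45^2≡4, 45^4≡16, 45^8≡21, 45^16≡18, 45^32≡42, 45^64≡25, 45^128≡14, 45^256≡8, 45^512≡17, 45^1024≡7.
1739 = 1 + 2 + 8 + 64 + 128 + 512 + 1024, so 45^1739 ≡ 45·4·21·25·14·17·7 ≡ 19 (mod 47).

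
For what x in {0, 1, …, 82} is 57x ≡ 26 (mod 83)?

82

The inverse of 57 mod 83 is 67 (since 57·67 = 3819 ≡ 1).
Multiplying both sides by 67: x ≡ 67·26 = 1742 ≡ 82 (mod 83).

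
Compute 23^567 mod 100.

Square-and-reduce mod 100: 23^1≡23, 23^2≡29, 23^4≡41, 23^8≡81, 23^16≡61, 23^32≡21, 23^64≡41, 23^128≡81, 23^256≡61, 23^512≡21.
Since 567 = 1 + 2 + 4 + 16 + 32 + 512 in binary, 23^567 ≡ 23·29·41·61·21·21 ≡ 47 (mod 100).

47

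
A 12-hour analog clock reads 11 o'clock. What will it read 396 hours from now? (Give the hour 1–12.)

11

396 − 33·12 = 0, so 396 ≡ 0 (mod 12).
11 + 0 → 11 on a 12-hour dial.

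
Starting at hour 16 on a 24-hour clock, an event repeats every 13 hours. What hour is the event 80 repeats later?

80·13 = 1040.
1040 − 43·24 = 8, so 1040 ≡ 8 (mod 24).
(16 + 8) mod 24 = 0.

0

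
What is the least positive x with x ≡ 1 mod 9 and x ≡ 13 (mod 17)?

64

Since 17·8 ≡ 1 (mod 9), take x = 13 + 17·((1−13)·8 mod 9) = 13 + 17·3 = 64.
Check: 64 mod 9 = 1, 64 mod 17 = 13.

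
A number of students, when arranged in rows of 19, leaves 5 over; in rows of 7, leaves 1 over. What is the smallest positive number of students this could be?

43

x ≡ 1 (mod 7) gives x ∈ {1, 8, 15, 22, 29, 36, 43}.
The first of these with x mod 19 = 5 is 43.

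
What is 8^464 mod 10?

The units digit of 8^n cycles with period 4: 8, 4, 2, 6, …
464 leaves remainder 0 on division by 4, so 8^464 ends in 6.

6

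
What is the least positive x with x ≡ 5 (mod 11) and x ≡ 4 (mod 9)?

49

x ≡ 4 (mod 9) gives x ∈ {4, 13, 22, 31, 40, 49}.
The first of these with x mod 11 = 5 is 49.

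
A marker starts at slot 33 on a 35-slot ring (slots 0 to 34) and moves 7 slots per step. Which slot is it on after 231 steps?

5

231·7 = 1617.
1617 − 46·35 = 7, so 1617 ≡ 7 (mod 35).
(33 + 7) mod 35 = 5.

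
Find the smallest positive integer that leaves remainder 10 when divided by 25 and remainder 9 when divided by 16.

185

x ≡ 9 (mod 16) gives x ∈ {9, 25, 41, 57, 73, 89, 105, 121, …}.
The first of these with x mod 25 = 10 is 185.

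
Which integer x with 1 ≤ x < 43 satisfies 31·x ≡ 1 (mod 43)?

31·25 = 775 = 18·43 + 1, so 31⁻¹ ≡ 25 (mod 43).

25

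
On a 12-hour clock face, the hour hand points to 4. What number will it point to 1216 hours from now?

8

Dividing 1216 by 12 gives quotient 101 and remainder 4.
4 + 4 → 8 on a 12-hour dial.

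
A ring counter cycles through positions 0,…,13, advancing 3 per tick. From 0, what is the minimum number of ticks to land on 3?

1

The inverse of 3 mod 14 is 5 (since 3·5 = 15 ≡ 1).
Multiplying both sides by 5: x ≡ 5·3 = 15 ≡ 1 (mod 14).
Check: 3·1 = 3 = 0·14 + 3.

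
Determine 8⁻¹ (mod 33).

33 = 4·8 + 1
8 = 8·1 + 0
Back-substituting gives 8·29 ≡ 1 (mod 33).

29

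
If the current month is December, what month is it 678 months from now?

678 = 56·12 + 6, so 678 mod 12 = 6.
December + 6 months → June.

June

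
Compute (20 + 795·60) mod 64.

40

795·60 = 47700.
47700 mod 64 = 20 (since 745·64 = 47680).
(20 + 20) mod 64 = 40.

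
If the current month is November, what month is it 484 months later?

March

484 − 40·12 = 4, so 484 ≡ 4 (mod 12).
November + 4 months → March.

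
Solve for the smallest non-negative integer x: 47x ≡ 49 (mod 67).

21

47⁻¹ ≡ 10 (mod 67) because 47·10 = 470 = 7·67 + 1.
So x ≡ 10·49 = 490 ≡ 21 (mod 67).
Check: 47·21 = 987 = 14·67 + 49.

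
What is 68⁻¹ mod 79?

43

68·43 = 2924 = 37·79 + 1, so 68⁻¹ ≡ 43 (mod 79).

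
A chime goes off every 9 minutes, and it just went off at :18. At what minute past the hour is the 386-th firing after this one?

12

386·9 = 3474.
3474 mod 60 = 54 (since 57·60 = 3420).
(18 + 54) mod 60 = 12.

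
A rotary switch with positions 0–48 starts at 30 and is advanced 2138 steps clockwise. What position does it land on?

12

Dividing 2138 by 49 gives quotient 43 and remainder 31.
(30 + 31) mod 49 = 12.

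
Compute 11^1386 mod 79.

64

Square-and-reduce mod 79: 11^1≡11, 11^2≡42, 11^4≡26, 11^8≡44, 11^16≡40, 11^32≡20, 11^64≡5, 11^128≡25, 11^256≡72, 11^512≡49, 11^1024≡31.
1386 = 2 + 8 + 32 + 64 + 256 + 1024, so 11^1386 ≡ 42·44·20·5·72·31 ≡ 64 (mod 79).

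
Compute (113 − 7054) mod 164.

7054 mod 164 = 2 (since 43·164 = 7052).
(113 − 2) mod 164 = 111.

111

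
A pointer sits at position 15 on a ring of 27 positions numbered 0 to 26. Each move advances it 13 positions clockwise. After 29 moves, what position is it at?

29·13 = 377.
377 mod 27 = 26 (since 13·27 = 351).
(15 + 26) mod 27 = 14.

14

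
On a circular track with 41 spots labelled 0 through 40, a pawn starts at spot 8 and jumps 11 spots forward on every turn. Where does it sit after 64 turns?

64·11 = 704.
704 = 17·41 + 7, so 704 mod 41 = 7.
(8 + 7) mod 41 = 15.

15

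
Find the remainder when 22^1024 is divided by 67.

22

Square-and-reduce mod 67: 22^1≡22, 22^2≡15, 22^4≡24, 22^8≡40, 22^16≡59, 22^32≡64, 22^64≡9, 22^128≡14, 22^256≡62, 22^512≡25, 22^1024≡22.
Since 1024 = 1024 in binary, 22^1024 ≡ 22 ≡ 22 (mod 67).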